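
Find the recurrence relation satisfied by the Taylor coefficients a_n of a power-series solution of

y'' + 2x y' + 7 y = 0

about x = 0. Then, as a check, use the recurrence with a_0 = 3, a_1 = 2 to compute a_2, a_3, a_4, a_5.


Substitute y = sum_n a_n x^n.
y''(x) has coefficient (n+2)(n+1) a_{n+2} at x^n;
2 x y'(x) has coefficient 2 n a_n at x^n (shift);
7 y(x) has coefficient 7 a_n at x^n.
Matching x^n: (n+2)(n+1) a_{n+2} + (2n + 7) a_n = 0.
Thus a_{n+2} = (-2n - 7) / ((n+1)(n+2)) * a_n.

Check with a_0 = 3, a_1 = 2 (apply the recurrence for n = 0, 1, 2, 3): a_0 = 3, a_1 = 2, a_2 = -21/2, a_3 = -3, a_4 = 77/8, a_5 = 39/20.

a_(n+2) = (-2n - 7) / ((n+1)(n+2)) * a_n; check: a_0 = 3, a_1 = 2, a_2 = -21/2, a_3 = -3, a_4 = 77/8, a_5 = 39/20


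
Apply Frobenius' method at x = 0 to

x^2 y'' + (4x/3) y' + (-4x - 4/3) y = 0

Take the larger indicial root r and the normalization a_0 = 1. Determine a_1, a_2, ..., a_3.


Write in Frobenius form y'' + (p(x)/x) y' + (q(x)/x^2) y = 0:
  p(x) = 4/3,  q(x) = -4x - 4/3.
Indicial equation: r(r-1) + (4/3) r + (-4/3) = 0 -> roots r_1 = 1, r_2 = -4/3.
Take r = r_1 = 1. Let y(x) = x^r sum_{n>=0} a_n x^n with a_0 = 1.
Substitute y = x^r sum a_n x^n and match x^{r+n}. The recurrence is
  D(n) a_n - 4 a_{n-1} = 0,  where D(n) = (r+n)(r+n-1) + (4/3)(r+n) + (-4/3).
  a_n = 4 / D(n) * a_{n-1}.
Since the indicial polynomial factors as (r - r_1)(r - r_2), D(n) = (r_1 + n - r_1)(r_1 + n - r_2) = n(n + 7/3).
Evaluating step by step (a_0 = 1):
  n = 1: D(1) = 1(1 + 7/3) = 10/3; numerator = 4(1) = 4; a_1 = (4)/(10/3) = 6/5
  n = 2: D(2) = 2(2 + 7/3) = 26/3; numerator = 4(6/5) = 24/5; a_2 = (24/5)/(26/3) = 36/65
  n = 3: D(3) = 3(3 + 7/3) = 16; numerator = 4(36/65) = 144/65; a_3 = (144/65)/(16) = 9/65

r = 1; a_0 = 1; a_1 = 6/5; a_2 = 36/65; a_3 = 9/65


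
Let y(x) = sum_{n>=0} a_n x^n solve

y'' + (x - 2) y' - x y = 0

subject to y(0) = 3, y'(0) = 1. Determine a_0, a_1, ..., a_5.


Ansatz: y(x) = sum_{n>=0} a_n x^n, so y'(x) = sum_{n>=1} n a_n x^(n-1) and y''(x) = sum_{n>=2} n(n-1) a_n x^(n-2).
Substitute into P(x) y'' + Q(x) y' + R(x) y = 0 with P(x) = 1, Q(x) = x - 2, R(x) = -x, and match powers of x.
Initial conditions: a_0 = 3, a_1 = 1.
Setting the coefficient of each power of x to zero and solving order by order (substituting the coefficients already found):
  x^0: 2 a_2 - 2 a_1 = 0  ->  2 a_2 = 2 a_1 = 2  ->  a_2 = 1
  x^1: 6 a_3 - 4 a_2 + a_1 - a_0 = 0  ->  6 a_3 = 4 a_2 - a_1 + a_0 = 6  ->  a_3 = 1
  x^2: 12 a_4 - 6 a_3 + 2 a_2 - a_1 = 0  ->  12 a_4 = 6 a_3 - 2 a_2 + a_1 = 5  ->  a_4 = 5/12
  x^3: 20 a_5 - 8 a_4 + 3 a_3 - a_2 = 0  ->  20 a_5 = 8 a_4 - 3 a_3 + a_2 = 4/3  ->  a_5 = 1/15
Truncated series: y(x) = 3 + x + x^2 + x^3 + (5/12) x^4 + (1/15) x^5 + O(x^6).

a_0 = 3; a_1 = 1; a_2 = 1; a_3 = 1; a_4 = 5/12; a_5 = 1/15


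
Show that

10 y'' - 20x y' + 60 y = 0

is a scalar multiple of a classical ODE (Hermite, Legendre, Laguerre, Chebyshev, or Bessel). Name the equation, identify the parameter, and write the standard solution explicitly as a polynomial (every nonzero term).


All three coefficients share the factor 10; dividing through by 10 gives  y'' - 2x y' + 6 y = 0.
This matches the Hermite equation y'' - 2x y' + 2n y = 0 with 2n = 6, so n = 3; the polynomial solution is H_3(x).
With y = sum_k a_k x^k, matching x^k gives (k+2)(k+1) a_{k+2} = 2(k - n) a_k = 2(k - 3) a_k. The right side vanishes at k = 3, so the series with the parity of 3 terminates at degree 3.
Standard normalization: leading coefficient of H_n is 2^n, so a_3 = 2^3 = 8. Work downward with a_k = (k+1)(k+2) a_{k+2} / (2(k - n)):
  a_1 = (2)(3)(8) / (2(1 - 3)) = 48/(-4) = -12
Hence H_3(x) = 8 x^3 - 12 x.

H_3(x); series = 8 x^3 - 12 x


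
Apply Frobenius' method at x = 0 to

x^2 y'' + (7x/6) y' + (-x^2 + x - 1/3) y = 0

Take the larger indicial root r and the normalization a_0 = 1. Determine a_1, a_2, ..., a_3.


Write in Frobenius form y'' + (p(x)/x) y' + (q(x)/x^2) y = 0:
  p(x) = 7/6,  q(x) = -x^2 + x - 1/3.
Indicial equation: r(r-1) + (7/6) r + (-1/3) = 0 -> roots r_1 = 1/2, r_2 = -2/3.
Take r = r_1 = 1/2. Let y(x) = x^r sum_{n>=0} a_n x^n with a_0 = 1.
Substitute y = x^r sum a_n x^n and match x^{r+n}. The recurrence is
  D(n) a_n + 1 a_{n-1} - 1 a_{n-2} = 0,  where D(n) = (r+n)(r+n-1) + (7/6)(r+n) + (-1/3).
  a_n = [-1 a_{n-1} + 1 a_{n-2}] / D(n).
Since the indicial polynomial factors as (r - r_1)(r - r_2), D(n) = (r_1 + n - r_1)(r_1 + n - r_2) = n(n + 7/6).
Evaluating step by step (a_0 = 1):
  n = 1: D(1) = 1(1 + 7/6) = 13/6; numerator = -1(1) = -1; a_1 = (-1)/(13/6) = -6/13
  n = 2: D(2) = 2(2 + 7/6) = 19/3; numerator = -1(-6/13) + 1(1) = 19/13; a_2 = (19/13)/(19/3) = 3/13
  n = 3: D(3) = 3(3 + 7/6) = 25/2; numerator = -1(3/13) + 1(-6/13) = -9/13; a_3 = (-9/13)/(25/2) = -18/325

r = 1/2; a_0 = 1; a_1 = -6/13; a_2 = 3/13; a_3 = -18/325


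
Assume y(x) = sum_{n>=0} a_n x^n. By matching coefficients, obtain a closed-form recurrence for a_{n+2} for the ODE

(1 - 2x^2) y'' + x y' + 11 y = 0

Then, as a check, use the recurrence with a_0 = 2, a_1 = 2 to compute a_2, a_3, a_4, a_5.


Substitute y = sum_n a_n x^n.
(1 - 2 x^2) y'' contributes (n+2)(n+1) a_{n+2} - 2 n(n-1) a_n at x^n.
x y'(x) contributes n a_n at x^n.
11 y(x) contributes 11 a_n at x^n.
Matching x^n: (n+2)(n+1) a_{n+2} + (-2 n(n-1) + n + 11) a_n = 0.
Thus a_{n+2} = (2 n(n-1) - n - 11) / ((n+1)(n+2)) * a_n.

Check with a_0 = 2, a_1 = 2 (apply the recurrence for n = 0, 1, 2, 3): a_0 = 2, a_1 = 2, a_2 = -11, a_3 = -4, a_4 = 33/4, a_5 = 2/5.

a_(n+2) = (2 n(n-1) - n - 11) / ((n+1)(n+2)) * a_n; check: a_0 = 2, a_1 = 2, a_2 = -11, a_3 = -4, a_4 = 33/4, a_5 = 2/5


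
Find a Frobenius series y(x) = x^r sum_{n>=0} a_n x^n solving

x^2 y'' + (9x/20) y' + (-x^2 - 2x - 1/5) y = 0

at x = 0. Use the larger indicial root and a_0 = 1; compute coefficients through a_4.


Write in Frobenius form y'' + (p(x)/x) y' + (q(x)/x^2) y = 0:
  p(x) = 9/20,  q(x) = -x^2 - 2x - 1/5.
Indicial equation: r(r-1) + (9/20) r + (-1/5) = 0 -> roots r_1 = 4/5, r_2 = -1/4.
Take r = r_1 = 4/5. Let y(x) = x^r sum_{n>=0} a_n x^n with a_0 = 1.
Substitute y = x^r sum a_n x^n and match x^{r+n}. The recurrence is
  D(n) a_n - 2 a_{n-1} - 1 a_{n-2} = 0,  where D(n) = (r+n)(r+n-1) + (9/20)(r+n) + (-1/5).
  a_n = [2 a_{n-1} + 1 a_{n-2}] / D(n).
Since the indicial polynomial factors as (r - r_1)(r - r_2), D(n) = (r_1 + n - r_1)(r_1 + n - r_2) = n(n + 21/20).
Evaluating step by step (a_0 = 1):
  n = 1: D(1) = 1(1 + 21/20) = 41/20; numerator = 2(1) = 2; a_1 = (2)/(41/20) = 40/41
  n = 2: D(2) = 2(2 + 21/20) = 61/10; numerator = 2(40/41) + 1(1) = 121/41; a_2 = (121/41)/(61/10) = 1210/2501
  n = 3: D(3) = 3(3 + 21/20) = 243/20; numerator = 2(1210/2501) + 1(40/41) = 4860/2501; a_3 = (4860/2501)/(243/20) = 400/2501
  n = 4: D(4) = 4(4 + 21/20) = 101/5; numerator = 2(400/2501) + 1(1210/2501) = 2010/2501; a_4 = (2010/2501)/(101/5) = 10050/252601

r = 4/5; a_0 = 1; a_1 = 40/41; a_2 = 1210/2501; a_3 = 400/2501; a_4 = 10050/252601


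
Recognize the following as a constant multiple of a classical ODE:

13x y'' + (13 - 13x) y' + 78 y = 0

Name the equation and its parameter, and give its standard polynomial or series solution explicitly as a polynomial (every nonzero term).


All three coefficients share the factor 13; dividing through by 13 gives  x y'' + (1 - x) y' + 6 y = 0.
This matches the Laguerre equation x y'' + (1 - x) y' + n y = 0 with n = 6; the polynomial solution is L_6(x).
With y = sum_k a_k x^k, matching x^k gives (k+1)k a_{k+1} + (k+1) a_{k+1} - k a_k + n a_k = 0, i.e. (k+1)^2 a_{k+1} = (k - n) a_k = (k - 6) a_k. The right side vanishes at k = 6, so the series terminates at degree 6.
Standard normalization L_n(0) = 1 gives a_0 = 1. Work upward with a_{k+1} = (k - 6) a_k / (k+1)^2:
  a_1 = (0 - 6)(1) / 1^2 = -6/1 = -6
  a_2 = (1 - 6)(-6) / 2^2 = 30/4 = 15/2
  a_3 = (2 - 6)(15/2) / 3^2 = -30/9 = -10/3
  a_4 = (3 - 6)(-10/3) / 4^2 = 10/16 = 5/8
  a_5 = (4 - 6)(5/8) / 5^2 = (-5/4)/25 = -1/20
  a_6 = (5 - 6)(-1/20) / 6^2 = (1/20)/36 = 1/720
Hence L_6(x) = x^6/720 - x^5/20 + 5 x^4/8 - 10 x^3/3 + 15 x^2/2 - 6 x + 1.

L_6(x); series = x^6/720 - x^5/20 + 5 x^4/8 - 10 x^3/3 + 15 x^2/2 - 6 x + 1


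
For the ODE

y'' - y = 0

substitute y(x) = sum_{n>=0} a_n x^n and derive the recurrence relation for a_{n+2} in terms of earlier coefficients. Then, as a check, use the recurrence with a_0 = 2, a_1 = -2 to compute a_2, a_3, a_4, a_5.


Substitute y = sum_n a_n x^n into y'' + (const) y = 0.
y''(x) = sum_{n>=0} (n+2)(n+1) a_{n+2} x^n.
The ODE becomes sum_n [(n+2)(n+1) a_{n+2} - 1 a_n] x^n = 0.
Setting each coefficient to zero gives the recurrence:
  (n+2)(n+1) a_{n+2} - 1 a_n = 0,
  a_{n+2} = 1 / ((n+1)(n+2)) a_n.

Check with a_0 = 2, a_1 = -2 (apply the recurrence for n = 0, 1, 2, 3): a_0 = 2, a_1 = -2, a_2 = 1, a_3 = -1/3, a_4 = 1/12, a_5 = -1/60.

a_{n+2} = 1/((n+1)(n+2)) * a_n; check: a_0 = 2, a_1 = -2, a_2 = 1, a_3 = -1/3, a_4 = 1/12, a_5 = -1/60


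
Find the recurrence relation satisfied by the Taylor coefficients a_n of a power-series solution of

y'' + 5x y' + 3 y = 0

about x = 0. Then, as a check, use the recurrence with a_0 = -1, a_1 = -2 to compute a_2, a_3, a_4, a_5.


Substitute y = sum_n a_n x^n.
y''(x) has coefficient (n+2)(n+1) a_{n+2} at x^n;
5 x y'(x) has coefficient 5 n a_n at x^n (shift);
3 y(x) has coefficient 3 a_n at x^n.
Matching x^n: (n+2)(n+1) a_{n+2} + (5n + 3) a_n = 0.
Thus a_{n+2} = (-5n - 3) / ((n+1)(n+2)) * a_n.

Check with a_0 = -1, a_1 = -2 (apply the recurrence for n = 0, 1, 2, 3): a_0 = -1, a_1 = -2, a_2 = 3/2, a_3 = 8/3, a_4 = -13/8, a_5 = -12/5.

a_(n+2) = (-5n - 3) / ((n+1)(n+2)) * a_n; check: a_0 = -1, a_1 = -2, a_2 = 3/2, a_3 = 8/3, a_4 = -13/8, a_5 = -12/5


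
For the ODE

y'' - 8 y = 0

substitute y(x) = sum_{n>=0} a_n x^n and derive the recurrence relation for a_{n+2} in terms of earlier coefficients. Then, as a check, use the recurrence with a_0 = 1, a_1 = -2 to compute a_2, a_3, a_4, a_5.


Substitute y = sum_n a_n x^n into y'' + (const) y = 0.
y''(x) = sum_{n>=0} (n+2)(n+1) a_{n+2} x^n.
The ODE becomes sum_n [(n+2)(n+1) a_{n+2} - 8 a_n] x^n = 0.
Setting each coefficient to zero gives the recurrence:
  (n+2)(n+1) a_{n+2} - 8 a_n = 0,
  a_{n+2} = 8 / ((n+1)(n+2)) a_n.

Check with a_0 = 1, a_1 = -2 (apply the recurrence for n = 0, 1, 2, 3): a_0 = 1, a_1 = -2, a_2 = 4, a_3 = -8/3, a_4 = 8/3, a_5 = -16/15.

a_{n+2} = 8/((n+1)(n+2)) * a_n; check: a_0 = 1, a_1 = -2, a_2 = 4, a_3 = -8/3, a_4 = 8/3, a_5 = -16/15


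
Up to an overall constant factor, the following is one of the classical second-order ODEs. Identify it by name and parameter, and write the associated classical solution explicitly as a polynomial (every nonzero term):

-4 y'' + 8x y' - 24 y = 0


All three coefficients share the factor -4; dividing through by -4 gives  y'' - 2x y' + 6 y = 0.
This matches the Hermite equation y'' - 2x y' + 2n y = 0 with 2n = 6, so n = 3; the polynomial solution is H_3(x).
With y = sum_k a_k x^k, matching x^k gives (k+2)(k+1) a_{k+2} = 2(k - n) a_k = 2(k - 3) a_k. The right side vanishes at k = 3, so the series with the parity of 3 terminates at degree 3.
Standard normalization: leading coefficient of H_n is 2^n, so a_3 = 2^3 = 8. Work downward with a_k = (k+1)(k+2) a_{k+2} / (2(k - n)):
  a_1 = (2)(3)(8) / (2(1 - 3)) = 48/(-4) = -12
Hence H_3(x) = 8 x^3 - 12 x.

H_3(x); series = 8 x^3 - 12 x


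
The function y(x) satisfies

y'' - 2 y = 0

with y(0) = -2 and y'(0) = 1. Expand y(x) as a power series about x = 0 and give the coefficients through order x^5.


Ansatz: y(x) = sum_{n>=0} a_n x^n, so y'(x) = sum_{n>=1} n a_n x^(n-1) and y''(x) = sum_{n>=2} n(n-1) a_n x^(n-2).
Substitute into P(x) y'' + Q(x) y' + R(x) y = 0 with P(x) = 1, Q(x) = 0, R(x) = -2, and match powers of x.
Initial conditions: a_0 = -2, a_1 = 1.
Setting the coefficient of each power of x to zero and solving order by order (substituting the coefficients already found):
  x^0: 2 a_2 - 2 a_0 = 0  ->  2 a_2 = 2 a_0 = -4  ->  a_2 = -2
  x^1: 6 a_3 - 2 a_1 = 0  ->  6 a_3 = 2 a_1 = 2  ->  a_3 = 1/3
  x^2: 12 a_4 - 2 a_2 = 0  ->  12 a_4 = 2 a_2 = -4  ->  a_4 = -1/3
  x^3: 20 a_5 - 2 a_3 = 0  ->  20 a_5 = 2 a_3 = 2/3  ->  a_5 = 1/30
Truncated series: y(x) = -2 + x - 2 x^2 + (1/3) x^3 - (1/3) x^4 + (1/30) x^5 + O(x^6).

a_0 = -2; a_1 = 1; a_2 = -2; a_3 = 1/3; a_4 = -1/3; a_5 = 1/30


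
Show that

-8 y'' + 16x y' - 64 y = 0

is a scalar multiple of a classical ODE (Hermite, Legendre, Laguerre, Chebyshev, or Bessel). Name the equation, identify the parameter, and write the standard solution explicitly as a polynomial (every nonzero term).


All three coefficients share the factor -8; dividing through by -8 gives  y'' - 2x y' + 8 y = 0.
This matches the Hermite equation y'' - 2x y' + 2n y = 0 with 2n = 8, so n = 4; the polynomial solution is H_4(x).
With y = sum_k a_k x^k, matching x^k gives (k+2)(k+1) a_{k+2} = 2(k - n) a_k = 2(k - 4) a_k. The right side vanishes at k = 4, so the series with the parity of 4 terminates at degree 4.
Standard normalization: leading coefficient of H_n is 2^n, so a_4 = 2^4 = 16. Work downward with a_k = (k+1)(k+2) a_{k+2} / (2(k - n)):
  a_2 = (3)(4)(16) / (2(2 - 4)) = 192/(-4) = -48
  a_0 = (1)(2)(-48) / (2(0 - 4)) = -96/(-8) = 12
Hence H_4(x) = 16 x^4 - 48 x^2 + 12.

H_4(x); series = 16 x^4 - 48 x^2 + 12


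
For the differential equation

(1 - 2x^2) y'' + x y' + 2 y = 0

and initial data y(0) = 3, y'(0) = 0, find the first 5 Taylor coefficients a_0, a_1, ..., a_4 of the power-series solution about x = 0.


Ansatz: y(x) = sum_{n>=0} a_n x^n, so y'(x) = sum_{n>=1} n a_n x^(n-1) and y''(x) = sum_{n>=2} n(n-1) a_n x^(n-2).
Substitute into P(x) y'' + Q(x) y' + R(x) y = 0 with P(x) = 1 - 2x^2, Q(x) = x, R(x) = 2, and match powers of x.
Initial conditions: a_0 = 3, a_1 = 0.
Setting the coefficient of each power of x to zero and solving order by order (substituting the coefficients already found):
  x^0: 2 a_2 + 2 a_0 = 0  ->  2 a_2 = -2 a_0 = -6  ->  a_2 = -3
  x^1: 6 a_3 + 3 a_1 = 0  ->  6 a_3 = -3 a_1 = 0  ->  a_3 = 0
  x^2: 12 a_4 = 0  ->  a_4 = 0
Truncated series: y(x) = 3 - 3 x^2 + O(x^5).

a_0 = 3; a_1 = 0; a_2 = -3; a_3 = 0; a_4 = 0


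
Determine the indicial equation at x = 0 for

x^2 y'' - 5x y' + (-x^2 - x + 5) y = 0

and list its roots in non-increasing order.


Divide by x^2 to reach normal form y'' + P_1(x) y' + P_2(x) y = 0 with P_1(x) = -5/x and P_2(x) = -1 - 1/x + 5/x^2.
x = 0 is a singular point because the y'-coefficient -5/x has a pole at x = 0 and the y-coefficient -1 - 1/x + 5/x^2 has a pole at x = 0.
It is a regular singular point because x P_1(x) = p(x) = -5 and x^2 P_2(x) = q(x) = -x^2 - x + 5 are polynomials, hence analytic at x = 0.
p(0) = -5,  q(0) = 5.
Indicial equation: r(r-1) + p(0) r + q(0) = 0, i.e. r^2 + (p(0) - 1) r + q(0) = 0, i.e. r^2 - 6 r + 5 = 0.
Discriminant: (-6)^2 - 4(5) = 16, so r = (6 ± 4)/2.
Solving: r_1 = 5, r_2 = 1.

indicial: r^2 - 6 r + 5 = 0; roots r_1 = 5, r_2 = 1


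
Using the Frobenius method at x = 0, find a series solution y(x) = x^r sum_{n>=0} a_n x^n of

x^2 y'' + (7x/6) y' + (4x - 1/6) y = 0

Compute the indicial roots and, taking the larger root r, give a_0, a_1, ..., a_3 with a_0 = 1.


Write in Frobenius form y'' + (p(x)/x) y' + (q(x)/x^2) y = 0:
  p(x) = 7/6,  q(x) = 4x - 1/6.
Indicial equation: r(r-1) + (7/6) r + (-1/6) = 0 -> roots r_1 = 1/3, r_2 = -1/2.
Take r = r_1 = 1/3. Let y(x) = x^r sum_{n>=0} a_n x^n with a_0 = 1.
Substitute y = x^r sum a_n x^n and match x^{r+n}. The recurrence is
  D(n) a_n + 4 a_{n-1} = 0,  where D(n) = (r+n)(r+n-1) + (7/6)(r+n) + (-1/6).
  a_n = -4 / D(n) * a_{n-1}.
Since the indicial polynomial factors as (r - r_1)(r - r_2), D(n) = (r_1 + n - r_1)(r_1 + n - r_2) = n(n + 5/6).
Evaluating step by step (a_0 = 1):
  n = 1: D(1) = 1(1 + 5/6) = 11/6; numerator = -4(1) = -4; a_1 = (-4)/(11/6) = -24/11
  n = 2: D(2) = 2(2 + 5/6) = 17/3; numerator = -4(-24/11) = 96/11; a_2 = (96/11)/(17/3) = 288/187
  n = 3: D(3) = 3(3 + 5/6) = 23/2; numerator = -4(288/187) = -1152/187; a_3 = (-1152/187)/(23/2) = -2304/4301

r = 1/3; a_0 = 1; a_1 = -24/11; a_2 = 288/187; a_3 = -2304/4301


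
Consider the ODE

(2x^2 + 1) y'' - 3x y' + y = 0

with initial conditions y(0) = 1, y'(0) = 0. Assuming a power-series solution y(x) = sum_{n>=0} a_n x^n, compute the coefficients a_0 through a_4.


Ansatz: y(x) = sum_{n>=0} a_n x^n, so y'(x) = sum_{n>=1} n a_n x^(n-1) and y''(x) = sum_{n>=2} n(n-1) a_n x^(n-2).
Substitute into P(x) y'' + Q(x) y' + R(x) y = 0 with P(x) = 2x^2 + 1, Q(x) = -3x, R(x) = 1, and match powers of x.
Initial conditions: a_0 = 1, a_1 = 0.
Setting the coefficient of each power of x to zero and solving order by order (substituting the coefficients already found):
  x^0: 2 a_2 + a_0 = 0  ->  2 a_2 = -a_0 = -1  ->  a_2 = -1/2
  x^1: 6 a_3 - 2 a_1 = 0  ->  6 a_3 = 2 a_1 = 0  ->  a_3 = 0
  x^2: 12 a_4 - a_2 = 0  ->  12 a_4 = a_2 = -1/2  ->  a_4 = -1/24
Truncated series: y(x) = 1 - (1/2) x^2 - (1/24) x^4 + O(x^5).

a_0 = 1; a_1 = 0; a_2 = -1/2; a_3 = 0; a_4 = -1/24


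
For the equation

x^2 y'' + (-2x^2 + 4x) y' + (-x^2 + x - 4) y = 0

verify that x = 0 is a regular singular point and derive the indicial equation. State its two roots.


Divide by x^2 to reach normal form y'' + P_1(x) y' + P_2(x) y = 0 with P_1(x) = -2 + 4/x and P_2(x) = -1 + 1/x - 4/x^2.
x = 0 is a singular point because the y'-coefficient -2 + 4/x has a pole at x = 0 and the y-coefficient -1 + 1/x - 4/x^2 has a pole at x = 0.
It is a regular singular point because x P_1(x) = p(x) = 4 - 2x and x^2 P_2(x) = q(x) = -x^2 + x - 4 are polynomials, hence analytic at x = 0.
p(0) = 4,  q(0) = -4.
Indicial equation: r(r-1) + p(0) r + q(0) = 0, i.e. r^2 + (p(0) - 1) r + q(0) = 0, i.e. r^2 + 3 r - 4 = 0.
Discriminant: (3)^2 - 4(-4) = 25, so r = (-3 ± 5)/2.
Solving: r_1 = 1, r_2 = -4.

indicial: r^2 + 3 r - 4 = 0; roots r_1 = 1, r_2 = -4


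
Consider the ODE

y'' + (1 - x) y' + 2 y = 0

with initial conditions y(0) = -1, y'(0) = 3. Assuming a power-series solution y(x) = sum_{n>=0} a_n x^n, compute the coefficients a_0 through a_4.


Ansatz: y(x) = sum_{n>=0} a_n x^n, so y'(x) = sum_{n>=1} n a_n x^(n-1) and y''(x) = sum_{n>=2} n(n-1) a_n x^(n-2).
Substitute into P(x) y'' + Q(x) y' + R(x) y = 0 with P(x) = 1, Q(x) = 1 - x, R(x) = 2, and match powers of x.
Initial conditions: a_0 = -1, a_1 = 3.
Setting the coefficient of each power of x to zero and solving order by order (substituting the coefficients already found):
  x^0: 2 a_2 + a_1 + 2 a_0 = 0  ->  2 a_2 = -a_1 - 2 a_0 = -1  ->  a_2 = -1/2
  x^1: 6 a_3 + 2 a_2 + a_1 = 0  ->  6 a_3 = -2 a_2 - a_1 = -2  ->  a_3 = -1/3
  x^2: 12 a_4 + 3 a_3 = 0  ->  12 a_4 = -3 a_3 = 1  ->  a_4 = 1/12
Truncated series: y(x) = -1 + 3 x - (1/2) x^2 - (1/3) x^3 + (1/12) x^4 + O(x^5).

a_0 = -1; a_1 = 3; a_2 = -1/2; a_3 = -1/3; a_4 = 1/12


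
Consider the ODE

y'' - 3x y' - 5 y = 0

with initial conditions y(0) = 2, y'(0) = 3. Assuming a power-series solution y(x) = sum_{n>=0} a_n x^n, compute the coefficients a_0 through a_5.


Ansatz: y(x) = sum_{n>=0} a_n x^n, so y'(x) = sum_{n>=1} n a_n x^(n-1) and y''(x) = sum_{n>=2} n(n-1) a_n x^(n-2).
Substitute into P(x) y'' + Q(x) y' + R(x) y = 0 with P(x) = 1, Q(x) = -3x, R(x) = -5, and match powers of x.
Initial conditions: a_0 = 2, a_1 = 3.
Setting the coefficient of each power of x to zero and solving order by order (substituting the coefficients already found):
  x^0: 2 a_2 - 5 a_0 = 0  ->  2 a_2 = 5 a_0 = 10  ->  a_2 = 5
  x^1: 6 a_3 - 8 a_1 = 0  ->  6 a_3 = 8 a_1 = 24  ->  a_3 = 4
  x^2: 12 a_4 - 11 a_2 = 0  ->  12 a_4 = 11 a_2 = 55  ->  a_4 = 55/12
  x^3: 20 a_5 - 14 a_3 = 0  ->  20 a_5 = 14 a_3 = 56  ->  a_5 = 14/5
Truncated series: y(x) = 2 + 3 x + 5 x^2 + 4 x^3 + (55/12) x^4 + (14/5) x^5 + O(x^6).

a_0 = 2; a_1 = 3; a_2 = 5; a_3 = 4; a_4 = 55/12; a_5 = 14/5


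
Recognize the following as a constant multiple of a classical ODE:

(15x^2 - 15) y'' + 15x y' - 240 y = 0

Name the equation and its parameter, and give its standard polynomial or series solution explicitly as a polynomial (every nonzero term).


All three coefficients share the factor -15; dividing through by -15 gives  (1 - x^2) y'' - x y' + 16 y = 0.
This matches the Chebyshev equation (1 - x^2) y'' - x y' + n^2 y = 0 (note the -x y' term, not -2x y') with n^2 = 16, so n = 4; the polynomial solution is T_4(x).
With y = sum_k a_k x^k, matching x^k gives (k+2)(k+1) a_{k+2} = (k^2 - n^2) a_k = (k - 4)(k + 4) a_k. The right side vanishes at k = 4, so the series with the parity of 4 terminates at degree 4.
Standard normalization: leading coefficient of T_n is 2^(n-1), so a_4 = 2^3 = 8. Work downward with a_k = (k+1)(k+2) a_{k+2} / ((k - 4)(k + 4)):
  a_2 = (3)(4)(8) / ((2 - 4)(2 + 4)) = 96/(-12) = -8
  a_0 = (1)(2)(-8) / ((0 - 4)(0 + 4)) = -16/(-16) = 1
Hence T_4(x) = 8 x^4 - 8 x^2 + 1.

T_4(x); series = 8 x^4 - 8 x^2 + 1


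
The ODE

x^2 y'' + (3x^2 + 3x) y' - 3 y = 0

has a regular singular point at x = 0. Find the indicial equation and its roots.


Divide by x^2 to reach normal form y'' + P_1(x) y' + P_2(x) y = 0 with P_1(x) = 3 + 3/x and P_2(x) = -3/x^2.
x = 0 is a singular point because the y'-coefficient 3 + 3/x has a pole at x = 0 and the y-coefficient -3/x^2 has a pole at x = 0.
It is a regular singular point because x P_1(x) = p(x) = 3x + 3 and x^2 P_2(x) = q(x) = -3 are polynomials, hence analytic at x = 0.
p(0) = 3,  q(0) = -3.
Indicial equation: r(r-1) + p(0) r + q(0) = 0, i.e. r^2 + (p(0) - 1) r + q(0) = 0, i.e. r^2 + 2 r - 3 = 0.
Discriminant: (2)^2 - 4(-3) = 16, so r = (-2 ± 4)/2.
Solving: r_1 = 1, r_2 = -3.

indicial: r^2 + 2 r - 3 = 0; roots r_1 = 1, r_2 = -3


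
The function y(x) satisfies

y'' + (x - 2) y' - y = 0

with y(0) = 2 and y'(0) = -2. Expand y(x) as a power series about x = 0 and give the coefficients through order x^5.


Ansatz: y(x) = sum_{n>=0} a_n x^n, so y'(x) = sum_{n>=1} n a_n x^(n-1) and y''(x) = sum_{n>=2} n(n-1) a_n x^(n-2).
Substitute into P(x) y'' + Q(x) y' + R(x) y = 0 with P(x) = 1, Q(x) = x - 2, R(x) = -1, and match powers of x.
Initial conditions: a_0 = 2, a_1 = -2.
Setting the coefficient of each power of x to zero and solving order by order (substituting the coefficients already found):
  x^0: 2 a_2 - 2 a_1 - a_0 = 0  ->  2 a_2 = 2 a_1 + a_0 = -2  ->  a_2 = -1
  x^1: 6 a_3 - 4 a_2 = 0  ->  6 a_3 = 4 a_2 = -4  ->  a_3 = -2/3
  x^2: 12 a_4 - 6 a_3 + a_2 = 0  ->  12 a_4 = 6 a_3 - a_2 = -3  ->  a_4 = -1/4
  x^3: 20 a_5 - 8 a_4 + 2 a_3 = 0  ->  20 a_5 = 8 a_4 - 2 a_3 = -2/3  ->  a_5 = -1/30
Truncated series: y(x) = 2 - 2 x - x^2 - (2/3) x^3 - (1/4) x^4 - (1/30) x^5 + O(x^6).

a_0 = 2; a_1 = -2; a_2 = -1; a_3 = -2/3; a_4 = -1/4; a_5 = -1/30


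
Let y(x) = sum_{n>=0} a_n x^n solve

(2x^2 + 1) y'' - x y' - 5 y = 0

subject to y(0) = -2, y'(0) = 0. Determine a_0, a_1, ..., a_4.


Ansatz: y(x) = sum_{n>=0} a_n x^n, so y'(x) = sum_{n>=1} n a_n x^(n-1) and y''(x) = sum_{n>=2} n(n-1) a_n x^(n-2).
Substitute into P(x) y'' + Q(x) y' + R(x) y = 0 with P(x) = 2x^2 + 1, Q(x) = -x, R(x) = -5, and match powers of x.
Initial conditions: a_0 = -2, a_1 = 0.
Setting the coefficient of each power of x to zero and solving order by order (substituting the coefficients already found):
  x^0: 2 a_2 - 5 a_0 = 0  ->  2 a_2 = 5 a_0 = -10  ->  a_2 = -5
  x^1: 6 a_3 - 6 a_1 = 0  ->  6 a_3 = 6 a_1 = 0  ->  a_3 = 0
  x^2: 12 a_4 - 3 a_2 = 0  ->  12 a_4 = 3 a_2 = -15  ->  a_4 = -5/4
Truncated series: y(x) = -2 - 5 x^2 - (5/4) x^4 + O(x^5).

a_0 = -2; a_1 = 0; a_2 = -5; a_3 = 0; a_4 = -5/4


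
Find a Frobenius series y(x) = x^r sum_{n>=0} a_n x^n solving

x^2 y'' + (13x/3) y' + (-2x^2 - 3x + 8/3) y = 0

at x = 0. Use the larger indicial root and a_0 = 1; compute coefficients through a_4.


Write in Frobenius form y'' + (p(x)/x) y' + (q(x)/x^2) y = 0:
  p(x) = 13/3,  q(x) = -2x^2 - 3x + 8/3.
Indicial equation: r(r-1) + (13/3) r + (8/3) = 0 -> roots r_1 = -4/3, r_2 = -2.
Take r = r_1 = -4/3. Let y(x) = x^r sum_{n>=0} a_n x^n with a_0 = 1.
Substitute y = x^r sum a_n x^n and match x^{r+n}. The recurrence is
  D(n) a_n - 3 a_{n-1} - 2 a_{n-2} = 0,  where D(n) = (r+n)(r+n-1) + (13/3)(r+n) + (8/3).
  a_n = [3 a_{n-1} + 2 a_{n-2}] / D(n).
Since the indicial polynomial factors as (r - r_1)(r - r_2), D(n) = (r_1 + n - r_1)(r_1 + n - r_2) = n(n + 2/3).
Evaluating step by step (a_0 = 1):
  n = 1: D(1) = 1(1 + 2/3) = 5/3; numerator = 3(1) = 3; a_1 = (3)/(5/3) = 9/5
  n = 2: D(2) = 2(2 + 2/3) = 16/3; numerator = 3(9/5) + 2(1) = 37/5; a_2 = (37/5)/(16/3) = 111/80
  n = 3: D(3) = 3(3 + 2/3) = 11; numerator = 3(111/80) + 2(9/5) = 621/80; a_3 = (621/80)/(11) = 621/880
  n = 4: D(4) = 4(4 + 2/3) = 56/3; numerator = 3(621/880) + 2(111/80) = 861/176; a_4 = (861/176)/(56/3) = 369/1408

r = -4/3; a_0 = 1; a_1 = 9/5; a_2 = 111/80; a_3 = 621/880; a_4 = 369/1408


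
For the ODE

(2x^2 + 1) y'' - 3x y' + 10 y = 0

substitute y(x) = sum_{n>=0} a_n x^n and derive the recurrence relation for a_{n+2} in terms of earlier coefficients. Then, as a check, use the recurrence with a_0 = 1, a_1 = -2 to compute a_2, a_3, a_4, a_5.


Substitute y = sum_n a_n x^n.
(1 + 2 x^2) y'' contributes (n+2)(n+1) a_{n+2} + 2 n(n-1) a_n at x^n.
-3 x y'(x) contributes -3 n a_n at x^n.
10 y(x) contributes 10 a_n at x^n.
Matching x^n: (n+2)(n+1) a_{n+2} + (2 n(n-1) - 3 n + 10) a_n = 0.
Thus a_{n+2} = (-2 n(n-1) + 3 n - 10) / ((n+1)(n+2)) * a_n.

Check with a_0 = 1, a_1 = -2 (apply the recurrence for n = 0, 1, 2, 3): a_0 = 1, a_1 = -2, a_2 = -5, a_3 = 7/3, a_4 = 10/3, a_5 = -91/60.

a_(n+2) = (-2 n(n-1) + 3 n - 10) / ((n+1)(n+2)) * a_n; check: a_0 = 1, a_1 = -2, a_2 = -5, a_3 = 7/3, a_4 = 10/3, a_5 = -91/60


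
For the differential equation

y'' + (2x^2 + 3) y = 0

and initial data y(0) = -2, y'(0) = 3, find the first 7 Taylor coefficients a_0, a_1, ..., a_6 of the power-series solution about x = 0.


Ansatz: y(x) = sum_{n>=0} a_n x^n, so y'(x) = sum_{n>=1} n a_n x^(n-1) and y''(x) = sum_{n>=2} n(n-1) a_n x^(n-2).
Substitute into P(x) y'' + Q(x) y' + R(x) y = 0 with P(x) = 1, Q(x) = 0, R(x) = 2x^2 + 3, and match powers of x.
Initial conditions: a_0 = -2, a_1 = 3.
Setting the coefficient of each power of x to zero and solving order by order (substituting the coefficients already found):
  x^0: 2 a_2 + 3 a_0 = 0  ->  2 a_2 = -3 a_0 = 6  ->  a_2 = 3
  x^1: 6 a_3 + 3 a_1 = 0  ->  6 a_3 = -3 a_1 = -9  ->  a_3 = -3/2
  x^2: 12 a_4 + 3 a_2 + 2 a_0 = 0  ->  12 a_4 = -3 a_2 - 2 a_0 = -5  ->  a_4 = -5/12
  x^3: 20 a_5 + 3 a_3 + 2 a_1 = 0  ->  20 a_5 = -3 a_3 - 2 a_1 = -3/2  ->  a_5 = -3/40
  x^4: 30 a_6 + 3 a_4 + 2 a_2 = 0  ->  30 a_6 = -3 a_4 - 2 a_2 = -19/4  ->  a_6 = -19/120
Truncated series: y(x) = -2 + 3 x + 3 x^2 - (3/2) x^3 - (5/12) x^4 - (3/40) x^5 - (19/120) x^6 + O(x^7).

a_0 = -2; a_1 = 3; a_2 = 3; a_3 = -3/2; a_4 = -5/12; a_5 = -3/40; a_6 = -19/120


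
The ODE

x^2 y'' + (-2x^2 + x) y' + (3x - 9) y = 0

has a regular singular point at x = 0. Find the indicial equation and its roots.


Divide by x^2 to reach normal form y'' + P_1(x) y' + P_2(x) y = 0 with P_1(x) = -2 + 1/x and P_2(x) = 3/x - 9/x^2.
x = 0 is a singular point because the y'-coefficient -2 + 1/x has a pole at x = 0 and the y-coefficient 3/x - 9/x^2 has a pole at x = 0.
It is a regular singular point because x P_1(x) = p(x) = 1 - 2x and x^2 P_2(x) = q(x) = 3x - 9 are polynomials, hence analytic at x = 0.
p(0) = 1,  q(0) = -9.
Indicial equation: r(r-1) + p(0) r + q(0) = 0, i.e. r^2 + (p(0) - 1) r + q(0) = 0, i.e. r^2 - 9 = 0.
Discriminant: (0)^2 - 4(-9) = 36, so r = (0 ± 6)/2.
Solving: r_1 = 3, r_2 = -3.

indicial: r^2 - 9 = 0; roots r_1 = 3, r_2 = -3


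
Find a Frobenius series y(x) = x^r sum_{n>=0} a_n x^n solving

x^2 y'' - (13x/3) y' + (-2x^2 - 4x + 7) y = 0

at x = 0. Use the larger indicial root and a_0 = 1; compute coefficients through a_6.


Write in Frobenius form y'' + (p(x)/x) y' + (q(x)/x^2) y = 0:
  p(x) = -13/3,  q(x) = -2x^2 - 4x + 7.
Indicial equation: r(r-1) + (-13/3) r + (7) = 0 -> roots r_1 = 3, r_2 = 7/3.
Take r = r_1 = 3. Let y(x) = x^r sum_{n>=0} a_n x^n with a_0 = 1.
Substitute y = x^r sum a_n x^n and match x^{r+n}. The recurrence is
  D(n) a_n - 4 a_{n-1} - 2 a_{n-2} = 0,  where D(n) = (r+n)(r+n-1) + (-13/3)(r+n) + (7).
  a_n = [4 a_{n-1} + 2 a_{n-2}] / D(n).
Since the indicial polynomial factors as (r - r_1)(r - r_2), D(n) = (r_1 + n - r_1)(r_1 + n - r_2) = n(n + 2/3).
Evaluating step by step (a_0 = 1):
  n = 1: D(1) = 1(1 + 2/3) = 5/3; numerator = 4(1) = 4; a_1 = (4)/(5/3) = 12/5
  n = 2: D(2) = 2(2 + 2/3) = 16/3; numerator = 4(12/5) + 2(1) = 58/5; a_2 = (58/5)/(16/3) = 87/40
  n = 3: D(3) = 3(3 + 2/3) = 11; numerator = 4(87/40) + 2(12/5) = 27/2; a_3 = (27/2)/(11) = 27/22
  n = 4: D(4) = 4(4 + 2/3) = 56/3; numerator = 4(27/22) + 2(87/40) = 2037/220; a_4 = (2037/220)/(56/3) = 873/1760
  n = 5: D(5) = 5(5 + 2/3) = 85/3; numerator = 4(873/1760) + 2(27/22) = 1953/440; a_5 = (1953/440)/(85/3) = 5859/37400
  n = 6: D(6) = 6(6 + 2/3) = 40; numerator = 4(5859/37400) + 2(873/1760) = 11007/6800; a_6 = (11007/6800)/(40) = 11007/272000

r = 3; a_0 = 1; a_1 = 12/5; a_2 = 87/40; a_3 = 27/22; a_4 = 873/1760; a_5 = 5859/37400; a_6 = 11007/272000


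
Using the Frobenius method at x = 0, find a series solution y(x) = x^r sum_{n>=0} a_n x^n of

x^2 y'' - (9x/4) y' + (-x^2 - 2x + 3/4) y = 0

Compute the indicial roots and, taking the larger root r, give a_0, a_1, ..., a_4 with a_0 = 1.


Write in Frobenius form y'' + (p(x)/x) y' + (q(x)/x^2) y = 0:
  p(x) = -9/4,  q(x) = -x^2 - 2x + 3/4.
Indicial equation: r(r-1) + (-9/4) r + (3/4) = 0 -> roots r_1 = 3, r_2 = 1/4.
Take r = r_1 = 3. Let y(x) = x^r sum_{n>=0} a_n x^n with a_0 = 1.
Substitute y = x^r sum a_n x^n and match x^{r+n}. The recurrence is
  D(n) a_n - 2 a_{n-1} - 1 a_{n-2} = 0,  where D(n) = (r+n)(r+n-1) + (-9/4)(r+n) + (3/4).
  a_n = [2 a_{n-1} + 1 a_{n-2}] / D(n).
Since the indicial polynomial factors as (r - r_1)(r - r_2), D(n) = (r_1 + n - r_1)(r_1 + n - r_2) = n(n + 11/4).
Evaluating step by step (a_0 = 1):
  n = 1: D(1) = 1(1 + 11/4) = 15/4; numerator = 2(1) = 2; a_1 = (2)/(15/4) = 8/15
  n = 2: D(2) = 2(2 + 11/4) = 19/2; numerator = 2(8/15) + 1(1) = 31/15; a_2 = (31/15)/(19/2) = 62/285
  n = 3: D(3) = 3(3 + 11/4) = 69/4; numerator = 2(62/285) + 1(8/15) = 92/95; a_3 = (92/95)/(69/4) = 16/285
  n = 4: D(4) = 4(4 + 11/4) = 27; numerator = 2(16/285) + 1(62/285) = 94/285; a_4 = (94/285)/(27) = 94/7695

r = 3; a_0 = 1; a_1 = 8/15; a_2 = 62/285; a_3 = 16/285; a_4 = 94/7695


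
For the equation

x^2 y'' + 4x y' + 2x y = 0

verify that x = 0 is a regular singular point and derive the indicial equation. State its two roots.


Divide by x^2 to reach normal form y'' + P_1(x) y' + P_2(x) y = 0 with P_1(x) = 4/x and P_2(x) = 2/x.
x = 0 is a singular point because the y'-coefficient 4/x has a pole at x = 0 and the y-coefficient 2/x has a pole at x = 0.
It is a regular singular point because x P_1(x) = p(x) = 4 and x^2 P_2(x) = q(x) = 2x are polynomials, hence analytic at x = 0.
p(0) = 4,  q(0) = 0.
Indicial equation: r(r-1) + p(0) r + q(0) = 0, i.e. r^2 + (p(0) - 1) r + q(0) = 0, i.e. r^2 + 3 r = 0.
Discriminant: (3)^2 - 4(0) = 9, so r = (-3 ± 3)/2.
Solving: r_1 = 0, r_2 = -3.

indicial: r^2 + 3 r = 0; roots r_1 = 0, r_2 = -3


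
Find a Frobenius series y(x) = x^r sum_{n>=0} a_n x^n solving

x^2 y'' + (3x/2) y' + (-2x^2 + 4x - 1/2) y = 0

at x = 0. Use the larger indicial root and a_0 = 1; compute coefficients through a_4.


Write in Frobenius form y'' + (p(x)/x) y' + (q(x)/x^2) y = 0:
  p(x) = 3/2,  q(x) = -2x^2 + 4x - 1/2.
Indicial equation: r(r-1) + (3/2) r + (-1/2) = 0 -> roots r_1 = 1/2, r_2 = -1.
Take r = r_1 = 1/2. Let y(x) = x^r sum_{n>=0} a_n x^n with a_0 = 1.
Substitute y = x^r sum a_n x^n and match x^{r+n}. The recurrence is
  D(n) a_n + 4 a_{n-1} - 2 a_{n-2} = 0,  where D(n) = (r+n)(r+n-1) + (3/2)(r+n) + (-1/2).
  a_n = [-4 a_{n-1} + 2 a_{n-2}] / D(n).
Since the indicial polynomial factors as (r - r_1)(r - r_2), D(n) = (r_1 + n - r_1)(r_1 + n - r_2) = n(n + 3/2).
Evaluating step by step (a_0 = 1):
  n = 1: D(1) = 1(1 + 3/2) = 5/2; numerator = -4(1) = -4; a_1 = (-4)/(5/2) = -8/5
  n = 2: D(2) = 2(2 + 3/2) = 7; numerator = -4(-8/5) + 2(1) = 42/5; a_2 = (42/5)/(7) = 6/5
  n = 3: D(3) = 3(3 + 3/2) = 27/2; numerator = -4(6/5) + 2(-8/5) = -8; a_3 = (-8)/(27/2) = -16/27
  n = 4: D(4) = 4(4 + 3/2) = 22; numerator = -4(-16/27) + 2(6/5) = 644/135; a_4 = (644/135)/(22) = 322/1485

r = 1/2; a_0 = 1; a_1 = -8/5; a_2 = 6/5; a_3 = -16/27; a_4 = 322/1485


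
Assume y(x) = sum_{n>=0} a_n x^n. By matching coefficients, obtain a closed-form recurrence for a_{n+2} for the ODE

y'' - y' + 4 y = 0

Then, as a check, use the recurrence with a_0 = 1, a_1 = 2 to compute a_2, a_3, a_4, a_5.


Substitute y = sum_n a_n x^n.
y''(x) has coefficient (n+2)(n+1) a_{n+2} at x^n;
-y'(x) has coefficient -(n+1) a_{n+1} at x^n;
4 y(x) has coefficient 4 a_n at x^n.
Matching x^n: (n+2)(n+1) a_{n+2} - (n+1) a_{n+1} + 4 a_n = 0.
Thus a_{n+2} = [(n+1) a_{n+1} - 4 a_n] / ((n+1)(n+2)).

Check with a_0 = 1, a_1 = 2 (apply the recurrence for n = 0, 1, 2, 3): a_0 = 1, a_1 = 2, a_2 = -1, a_3 = -5/3, a_4 = -1/12, a_5 = 19/60.

a_(n+2) = [(n+1) a_(n+1) - 4 a_n] / ((n+1)(n+2)); check: a_0 = 1, a_1 = 2, a_2 = -1, a_3 = -5/3, a_4 = -1/12, a_5 = 19/60


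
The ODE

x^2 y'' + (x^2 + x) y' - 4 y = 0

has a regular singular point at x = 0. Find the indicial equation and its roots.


Divide by x^2 to reach normal form y'' + P_1(x) y' + P_2(x) y = 0 with P_1(x) = 1 + 1/x and P_2(x) = -4/x^2.
x = 0 is a singular point because the y'-coefficient 1 + 1/x has a pole at x = 0 and the y-coefficient -4/x^2 has a pole at x = 0.
It is a regular singular point because x P_1(x) = p(x) = x + 1 and x^2 P_2(x) = q(x) = -4 are polynomials, hence analytic at x = 0.
p(0) = 1,  q(0) = -4.
Indicial equation: r(r-1) + p(0) r + q(0) = 0, i.e. r^2 + (p(0) - 1) r + q(0) = 0, i.e. r^2 - 4 = 0.
Discriminant: (0)^2 - 4(-4) = 16, so r = (0 ± 4)/2.
Solving: r_1 = 2, r_2 = -2.

indicial: r^2 - 4 = 0; roots r_1 = 2, r_2 = -2


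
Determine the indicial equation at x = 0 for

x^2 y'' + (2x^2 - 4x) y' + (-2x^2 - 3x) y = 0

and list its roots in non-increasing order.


Divide by x^2 to reach normal form y'' + P_1(x) y' + P_2(x) y = 0 with P_1(x) = 2 - 4/x and P_2(x) = -2 - 3/x.
x = 0 is a singular point because the y'-coefficient 2 - 4/x has a pole at x = 0 and the y-coefficient -2 - 3/x has a pole at x = 0.
It is a regular singular point because x P_1(x) = p(x) = 2x - 4 and x^2 P_2(x) = q(x) = -2x^2 - 3x are polynomials, hence analytic at x = 0.
p(0) = -4,  q(0) = 0.
Indicial equation: r(r-1) + p(0) r + q(0) = 0, i.e. r^2 + (p(0) - 1) r + q(0) = 0, i.e. r^2 - 5 r = 0.
Discriminant: (-5)^2 - 4(0) = 25, so r = (5 ± 5)/2.
Solving: r_1 = 5, r_2 = 0.

indicial: r^2 - 5 r = 0; roots r_1 = 5, r_2 = 0


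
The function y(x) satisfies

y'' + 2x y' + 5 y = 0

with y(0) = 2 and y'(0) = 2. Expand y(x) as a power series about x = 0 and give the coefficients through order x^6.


Ansatz: y(x) = sum_{n>=0} a_n x^n, so y'(x) = sum_{n>=1} n a_n x^(n-1) and y''(x) = sum_{n>=2} n(n-1) a_n x^(n-2).
Substitute into P(x) y'' + Q(x) y' + R(x) y = 0 with P(x) = 1, Q(x) = 2x, R(x) = 5, and match powers of x.
Initial conditions: a_0 = 2, a_1 = 2.
Setting the coefficient of each power of x to zero and solving order by order (substituting the coefficients already found):
  x^0: 2 a_2 + 5 a_0 = 0  ->  2 a_2 = -5 a_0 = -10  ->  a_2 = -5
  x^1: 6 a_3 + 7 a_1 = 0  ->  6 a_3 = -7 a_1 = -14  ->  a_3 = -7/3
  x^2: 12 a_4 + 9 a_2 = 0  ->  12 a_4 = -9 a_2 = 45  ->  a_4 = 15/4
  x^3: 20 a_5 + 11 a_3 = 0  ->  20 a_5 = -11 a_3 = 77/3  ->  a_5 = 77/60
  x^4: 30 a_6 + 13 a_4 = 0  ->  30 a_6 = -13 a_4 = -195/4  ->  a_6 = -13/8
Truncated series: y(x) = 2 + 2 x - 5 x^2 - (7/3) x^3 + (15/4) x^4 + (77/60) x^5 - (13/8) x^6 + O(x^7).

a_0 = 2; a_1 = 2; a_2 = -5; a_3 = -7/3; a_4 = 15/4; a_5 = 77/60; a_6 = -13/8


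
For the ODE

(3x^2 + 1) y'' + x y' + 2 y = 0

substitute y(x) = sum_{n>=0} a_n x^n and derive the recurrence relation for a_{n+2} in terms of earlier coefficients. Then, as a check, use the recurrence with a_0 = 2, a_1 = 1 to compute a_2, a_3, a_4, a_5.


Substitute y = sum_n a_n x^n.
(1 + 3 x^2) y'' contributes (n+2)(n+1) a_{n+2} + 3 n(n-1) a_n at x^n.
x y'(x) contributes n a_n at x^n.
2 y(x) contributes 2 a_n at x^n.
Matching x^n: (n+2)(n+1) a_{n+2} + (3 n(n-1) + n + 2) a_n = 0.
Thus a_{n+2} = (-3 n(n-1) - n - 2) / ((n+1)(n+2)) * a_n.

Check with a_0 = 2, a_1 = 1 (apply the recurrence for n = 0, 1, 2, 3): a_0 = 2, a_1 = 1, a_2 = -2, a_3 = -1/2, a_4 = 5/3, a_5 = 23/40.

a_(n+2) = (-3 n(n-1) - n - 2) / ((n+1)(n+2)) * a_n; check: a_0 = 2, a_1 = 1, a_2 = -2, a_3 = -1/2, a_4 = 5/3, a_5 = 23/40


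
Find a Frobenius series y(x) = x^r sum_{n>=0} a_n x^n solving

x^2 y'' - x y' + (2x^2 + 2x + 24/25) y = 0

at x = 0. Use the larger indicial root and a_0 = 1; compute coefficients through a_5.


Write in Frobenius form y'' + (p(x)/x) y' + (q(x)/x^2) y = 0:
  p(x) = -1,  q(x) = 2x^2 + 2x + 24/25.
Indicial equation: r(r-1) + (-1) r + (24/25) = 0 -> roots r_1 = 6/5, r_2 = 4/5.
Take r = r_1 = 6/5. Let y(x) = x^r sum_{n>=0} a_n x^n with a_0 = 1.
Substitute y = x^r sum a_n x^n and match x^{r+n}. The recurrence is
  D(n) a_n + 2 a_{n-1} + 2 a_{n-2} = 0,  where D(n) = (r+n)(r+n-1) + (-1)(r+n) + (24/25).
  a_n = [-2 a_{n-1} - 2 a_{n-2}] / D(n).
Since the indicial polynomial factors as (r - r_1)(r - r_2), D(n) = (r_1 + n - r_1)(r_1 + n - r_2) = n(n + 2/5).
Evaluating step by step (a_0 = 1):
  n = 1: D(1) = 1(1 + 2/5) = 7/5; numerator = -2(1) = -2; a_1 = (-2)/(7/5) = -10/7
  n = 2: D(2) = 2(2 + 2/5) = 24/5; numerator = -2(-10/7) - 2(1) = 6/7; a_2 = (6/7)/(24/5) = 5/28
  n = 3: D(3) = 3(3 + 2/5) = 51/5; numerator = -2(5/28) - 2(-10/7) = 5/2; a_3 = (5/2)/(51/5) = 25/102
  n = 4: D(4) = 4(4 + 2/5) = 88/5; numerator = -2(25/102) - 2(5/28) = -605/714; a_4 = (-605/714)/(88/5) = -275/5712
  n = 5: D(5) = 5(5 + 2/5) = 27; numerator = -2(-275/5712) - 2(25/102) = -375/952; a_5 = (-375/952)/(27) = -125/8568

r = 6/5; a_0 = 1; a_1 = -10/7; a_2 = 5/28; a_3 = 25/102; a_4 = -275/5712; a_5 = -125/8568


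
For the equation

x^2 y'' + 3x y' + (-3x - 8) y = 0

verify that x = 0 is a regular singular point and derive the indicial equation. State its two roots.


Divide by x^2 to reach normal form y'' + P_1(x) y' + P_2(x) y = 0 with P_1(x) = 3/x and P_2(x) = -3/x - 8/x^2.
x = 0 is a singular point because the y'-coefficient 3/x has a pole at x = 0 and the y-coefficient -3/x - 8/x^2 has a pole at x = 0.
It is a regular singular point because x P_1(x) = p(x) = 3 and x^2 P_2(x) = q(x) = -3x - 8 are polynomials, hence analytic at x = 0.
p(0) = 3,  q(0) = -8.
Indicial equation: r(r-1) + p(0) r + q(0) = 0, i.e. r^2 + (p(0) - 1) r + q(0) = 0, i.e. r^2 + 2 r - 8 = 0.
Discriminant: (2)^2 - 4(-8) = 36, so r = (-2 ± 6)/2.
Solving: r_1 = 2, r_2 = -4.

indicial: r^2 + 2 r - 8 = 0; roots r_1 = 2, r_2 = -4


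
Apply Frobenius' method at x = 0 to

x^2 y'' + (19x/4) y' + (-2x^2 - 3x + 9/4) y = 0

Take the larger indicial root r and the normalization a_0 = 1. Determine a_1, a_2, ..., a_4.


Write in Frobenius form y'' + (p(x)/x) y' + (q(x)/x^2) y = 0:
  p(x) = 19/4,  q(x) = -2x^2 - 3x + 9/4.
Indicial equation: r(r-1) + (19/4) r + (9/4) = 0 -> roots r_1 = -3/4, r_2 = -3.
Take r = r_1 = -3/4. Let y(x) = x^r sum_{n>=0} a_n x^n with a_0 = 1.
Substitute y = x^r sum a_n x^n and match x^{r+n}. The recurrence is
  D(n) a_n - 3 a_{n-1} - 2 a_{n-2} = 0,  where D(n) = (r+n)(r+n-1) + (19/4)(r+n) + (9/4).
  a_n = [3 a_{n-1} + 2 a_{n-2}] / D(n).
Since the indicial polynomial factors as (r - r_1)(r - r_2), D(n) = (r_1 + n - r_1)(r_1 + n - r_2) = n(n + 9/4).
Evaluating step by step (a_0 = 1):
  n = 1: D(1) = 1(1 + 9/4) = 13/4; numerator = 3(1) = 3; a_1 = (3)/(13/4) = 12/13
  n = 2: D(2) = 2(2 + 9/4) = 17/2; numerator = 3(12/13) + 2(1) = 62/13; a_2 = (62/13)/(17/2) = 124/221
  n = 3: D(3) = 3(3 + 9/4) = 63/4; numerator = 3(124/221) + 2(12/13) = 60/17; a_3 = (60/17)/(63/4) = 80/357
  n = 4: D(4) = 4(4 + 9/4) = 25; numerator = 3(80/357) + 2(124/221) = 2776/1547; a_4 = (2776/1547)/(25) = 2776/38675

r = -3/4; a_0 = 1; a_1 = 12/13; a_2 = 124/221; a_3 = 80/357; a_4 = 2776/38675


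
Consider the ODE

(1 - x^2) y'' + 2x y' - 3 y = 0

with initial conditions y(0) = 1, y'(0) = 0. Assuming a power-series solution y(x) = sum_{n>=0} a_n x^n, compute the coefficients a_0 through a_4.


Ansatz: y(x) = sum_{n>=0} a_n x^n, so y'(x) = sum_{n>=1} n a_n x^(n-1) and y''(x) = sum_{n>=2} n(n-1) a_n x^(n-2).
Substitute into P(x) y'' + Q(x) y' + R(x) y = 0 with P(x) = 1 - x^2, Q(x) = 2x, R(x) = -3, and match powers of x.
Initial conditions: a_0 = 1, a_1 = 0.
Setting the coefficient of each power of x to zero and solving order by order (substituting the coefficients already found):
  x^0: 2 a_2 - 3 a_0 = 0  ->  2 a_2 = 3 a_0 = 3  ->  a_2 = 3/2
  x^1: 6 a_3 - a_1 = 0  ->  6 a_3 = a_1 = 0  ->  a_3 = 0
  x^2: 12 a_4 - a_2 = 0  ->  12 a_4 = a_2 = 3/2  ->  a_4 = 1/8
Truncated series: y(x) = 1 + (3/2) x^2 + (1/8) x^4 + O(x^5).

a_0 = 1; a_1 = 0; a_2 = 3/2; a_3 = 0; a_4 = 1/8
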